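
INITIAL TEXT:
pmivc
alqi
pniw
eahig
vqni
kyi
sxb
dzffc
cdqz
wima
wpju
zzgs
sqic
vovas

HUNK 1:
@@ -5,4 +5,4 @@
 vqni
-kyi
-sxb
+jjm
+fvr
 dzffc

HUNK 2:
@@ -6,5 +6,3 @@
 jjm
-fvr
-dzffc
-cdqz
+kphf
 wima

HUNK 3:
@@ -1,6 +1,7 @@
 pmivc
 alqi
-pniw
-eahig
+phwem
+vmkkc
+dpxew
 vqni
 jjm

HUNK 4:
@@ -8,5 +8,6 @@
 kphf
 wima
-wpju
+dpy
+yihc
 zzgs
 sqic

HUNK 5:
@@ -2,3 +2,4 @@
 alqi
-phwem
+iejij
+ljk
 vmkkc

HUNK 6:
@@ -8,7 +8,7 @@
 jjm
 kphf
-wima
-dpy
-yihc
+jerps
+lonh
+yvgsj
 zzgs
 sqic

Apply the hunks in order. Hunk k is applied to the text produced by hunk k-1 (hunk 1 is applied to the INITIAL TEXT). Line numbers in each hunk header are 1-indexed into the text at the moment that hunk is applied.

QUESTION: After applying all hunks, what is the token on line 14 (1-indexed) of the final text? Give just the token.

Hunk 1: at line 5 remove [kyi,sxb] add [jjm,fvr] -> 14 lines: pmivc alqi pniw eahig vqni jjm fvr dzffc cdqz wima wpju zzgs sqic vovas
Hunk 2: at line 6 remove [fvr,dzffc,cdqz] add [kphf] -> 12 lines: pmivc alqi pniw eahig vqni jjm kphf wima wpju zzgs sqic vovas
Hunk 3: at line 1 remove [pniw,eahig] add [phwem,vmkkc,dpxew] -> 13 lines: pmivc alqi phwem vmkkc dpxew vqni jjm kphf wima wpju zzgs sqic vovas
Hunk 4: at line 8 remove [wpju] add [dpy,yihc] -> 14 lines: pmivc alqi phwem vmkkc dpxew vqni jjm kphf wima dpy yihc zzgs sqic vovas
Hunk 5: at line 2 remove [phwem] add [iejij,ljk] -> 15 lines: pmivc alqi iejij ljk vmkkc dpxew vqni jjm kphf wima dpy yihc zzgs sqic vovas
Hunk 6: at line 8 remove [wima,dpy,yihc] add [jerps,lonh,yvgsj] -> 15 lines: pmivc alqi iejij ljk vmkkc dpxew vqni jjm kphf jerps lonh yvgsj zzgs sqic vovas
Final line 14: sqic

Answer: sqic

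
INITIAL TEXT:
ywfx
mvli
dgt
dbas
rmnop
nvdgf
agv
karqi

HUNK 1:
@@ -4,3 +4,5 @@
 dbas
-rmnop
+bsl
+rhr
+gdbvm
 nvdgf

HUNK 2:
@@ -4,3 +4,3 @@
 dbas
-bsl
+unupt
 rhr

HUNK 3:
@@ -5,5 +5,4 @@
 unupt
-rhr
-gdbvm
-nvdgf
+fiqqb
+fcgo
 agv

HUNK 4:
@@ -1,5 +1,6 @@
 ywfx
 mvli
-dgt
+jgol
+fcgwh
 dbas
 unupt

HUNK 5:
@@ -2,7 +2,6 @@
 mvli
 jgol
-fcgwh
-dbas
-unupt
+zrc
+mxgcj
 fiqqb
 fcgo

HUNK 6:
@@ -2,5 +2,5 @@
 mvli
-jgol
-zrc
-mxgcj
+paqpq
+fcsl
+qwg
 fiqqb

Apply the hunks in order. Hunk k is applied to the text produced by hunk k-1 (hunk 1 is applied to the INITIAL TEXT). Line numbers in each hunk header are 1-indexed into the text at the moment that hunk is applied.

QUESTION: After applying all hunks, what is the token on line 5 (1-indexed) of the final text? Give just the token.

Answer: qwg

Derivation:
Hunk 1: at line 4 remove [rmnop] add [bsl,rhr,gdbvm] -> 10 lines: ywfx mvli dgt dbas bsl rhr gdbvm nvdgf agv karqi
Hunk 2: at line 4 remove [bsl] add [unupt] -> 10 lines: ywfx mvli dgt dbas unupt rhr gdbvm nvdgf agv karqi
Hunk 3: at line 5 remove [rhr,gdbvm,nvdgf] add [fiqqb,fcgo] -> 9 lines: ywfx mvli dgt dbas unupt fiqqb fcgo agv karqi
Hunk 4: at line 1 remove [dgt] add [jgol,fcgwh] -> 10 lines: ywfx mvli jgol fcgwh dbas unupt fiqqb fcgo agv karqi
Hunk 5: at line 2 remove [fcgwh,dbas,unupt] add [zrc,mxgcj] -> 9 lines: ywfx mvli jgol zrc mxgcj fiqqb fcgo agv karqi
Hunk 6: at line 2 remove [jgol,zrc,mxgcj] add [paqpq,fcsl,qwg] -> 9 lines: ywfx mvli paqpq fcsl qwg fiqqb fcgo agv karqi
Final line 5: qwg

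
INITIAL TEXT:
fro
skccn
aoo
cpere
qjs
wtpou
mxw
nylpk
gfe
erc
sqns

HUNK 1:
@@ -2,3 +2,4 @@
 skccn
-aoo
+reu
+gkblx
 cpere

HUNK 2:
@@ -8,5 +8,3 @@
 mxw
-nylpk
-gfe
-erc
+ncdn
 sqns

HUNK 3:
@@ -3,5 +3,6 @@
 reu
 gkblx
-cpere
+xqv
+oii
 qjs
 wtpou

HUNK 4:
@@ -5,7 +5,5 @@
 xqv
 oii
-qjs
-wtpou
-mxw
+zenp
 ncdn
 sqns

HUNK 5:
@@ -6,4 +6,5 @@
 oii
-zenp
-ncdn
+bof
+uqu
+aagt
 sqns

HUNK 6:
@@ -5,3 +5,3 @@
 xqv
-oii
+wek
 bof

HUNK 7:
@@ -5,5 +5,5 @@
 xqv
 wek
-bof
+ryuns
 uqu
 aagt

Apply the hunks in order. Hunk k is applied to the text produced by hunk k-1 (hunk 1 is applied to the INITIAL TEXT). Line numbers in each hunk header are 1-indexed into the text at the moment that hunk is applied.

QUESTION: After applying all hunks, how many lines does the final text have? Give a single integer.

Answer: 10

Derivation:
Hunk 1: at line 2 remove [aoo] add [reu,gkblx] -> 12 lines: fro skccn reu gkblx cpere qjs wtpou mxw nylpk gfe erc sqns
Hunk 2: at line 8 remove [nylpk,gfe,erc] add [ncdn] -> 10 lines: fro skccn reu gkblx cpere qjs wtpou mxw ncdn sqns
Hunk 3: at line 3 remove [cpere] add [xqv,oii] -> 11 lines: fro skccn reu gkblx xqv oii qjs wtpou mxw ncdn sqns
Hunk 4: at line 5 remove [qjs,wtpou,mxw] add [zenp] -> 9 lines: fro skccn reu gkblx xqv oii zenp ncdn sqns
Hunk 5: at line 6 remove [zenp,ncdn] add [bof,uqu,aagt] -> 10 lines: fro skccn reu gkblx xqv oii bof uqu aagt sqns
Hunk 6: at line 5 remove [oii] add [wek] -> 10 lines: fro skccn reu gkblx xqv wek bof uqu aagt sqns
Hunk 7: at line 5 remove [bof] add [ryuns] -> 10 lines: fro skccn reu gkblx xqv wek ryuns uqu aagt sqns
Final line count: 10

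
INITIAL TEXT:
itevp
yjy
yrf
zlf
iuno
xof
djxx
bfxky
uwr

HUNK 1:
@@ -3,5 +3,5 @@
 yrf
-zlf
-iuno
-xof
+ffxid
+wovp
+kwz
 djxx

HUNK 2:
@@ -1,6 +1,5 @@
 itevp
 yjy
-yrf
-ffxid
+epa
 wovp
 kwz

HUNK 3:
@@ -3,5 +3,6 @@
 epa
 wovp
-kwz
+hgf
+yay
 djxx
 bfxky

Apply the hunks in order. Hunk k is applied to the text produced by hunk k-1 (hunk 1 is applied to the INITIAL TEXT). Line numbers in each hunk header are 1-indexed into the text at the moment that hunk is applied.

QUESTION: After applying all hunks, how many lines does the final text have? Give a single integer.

Answer: 9

Derivation:
Hunk 1: at line 3 remove [zlf,iuno,xof] add [ffxid,wovp,kwz] -> 9 lines: itevp yjy yrf ffxid wovp kwz djxx bfxky uwr
Hunk 2: at line 1 remove [yrf,ffxid] add [epa] -> 8 lines: itevp yjy epa wovp kwz djxx bfxky uwr
Hunk 3: at line 3 remove [kwz] add [hgf,yay] -> 9 lines: itevp yjy epa wovp hgf yay djxx bfxky uwr
Final line count: 9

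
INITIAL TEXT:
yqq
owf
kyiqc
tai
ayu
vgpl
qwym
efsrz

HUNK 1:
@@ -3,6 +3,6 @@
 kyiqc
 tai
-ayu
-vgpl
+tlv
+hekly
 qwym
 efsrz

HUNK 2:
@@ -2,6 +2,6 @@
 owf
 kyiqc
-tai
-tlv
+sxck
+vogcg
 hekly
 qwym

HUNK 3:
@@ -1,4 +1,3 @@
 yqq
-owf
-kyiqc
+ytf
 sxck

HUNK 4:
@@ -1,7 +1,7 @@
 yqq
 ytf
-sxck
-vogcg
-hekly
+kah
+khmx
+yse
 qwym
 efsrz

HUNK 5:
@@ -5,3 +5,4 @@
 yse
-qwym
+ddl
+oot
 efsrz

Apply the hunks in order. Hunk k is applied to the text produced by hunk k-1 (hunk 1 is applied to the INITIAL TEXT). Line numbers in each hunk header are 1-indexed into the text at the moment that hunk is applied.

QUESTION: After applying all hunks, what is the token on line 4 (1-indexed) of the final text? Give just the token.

Answer: khmx

Derivation:
Hunk 1: at line 3 remove [ayu,vgpl] add [tlv,hekly] -> 8 lines: yqq owf kyiqc tai tlv hekly qwym efsrz
Hunk 2: at line 2 remove [tai,tlv] add [sxck,vogcg] -> 8 lines: yqq owf kyiqc sxck vogcg hekly qwym efsrz
Hunk 3: at line 1 remove [owf,kyiqc] add [ytf] -> 7 lines: yqq ytf sxck vogcg hekly qwym efsrz
Hunk 4: at line 1 remove [sxck,vogcg,hekly] add [kah,khmx,yse] -> 7 lines: yqq ytf kah khmx yse qwym efsrz
Hunk 5: at line 5 remove [qwym] add [ddl,oot] -> 8 lines: yqq ytf kah khmx yse ddl oot efsrz
Final line 4: khmx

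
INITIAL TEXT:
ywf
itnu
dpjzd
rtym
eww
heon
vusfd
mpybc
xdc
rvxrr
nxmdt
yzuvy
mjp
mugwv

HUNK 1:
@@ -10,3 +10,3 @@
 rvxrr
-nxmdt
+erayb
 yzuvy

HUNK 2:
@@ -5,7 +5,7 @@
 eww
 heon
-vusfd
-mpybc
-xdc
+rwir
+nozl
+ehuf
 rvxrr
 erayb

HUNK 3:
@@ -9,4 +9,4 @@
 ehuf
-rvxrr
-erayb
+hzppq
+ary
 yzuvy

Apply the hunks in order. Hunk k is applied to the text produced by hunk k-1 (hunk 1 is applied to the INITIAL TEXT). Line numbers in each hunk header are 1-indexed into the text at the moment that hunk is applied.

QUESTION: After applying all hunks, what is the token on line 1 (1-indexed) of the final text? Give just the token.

Hunk 1: at line 10 remove [nxmdt] add [erayb] -> 14 lines: ywf itnu dpjzd rtym eww heon vusfd mpybc xdc rvxrr erayb yzuvy mjp mugwv
Hunk 2: at line 5 remove [vusfd,mpybc,xdc] add [rwir,nozl,ehuf] -> 14 lines: ywf itnu dpjzd rtym eww heon rwir nozl ehuf rvxrr erayb yzuvy mjp mugwv
Hunk 3: at line 9 remove [rvxrr,erayb] add [hzppq,ary] -> 14 lines: ywf itnu dpjzd rtym eww heon rwir nozl ehuf hzppq ary yzuvy mjp mugwv
Final line 1: ywf

Answer: ywf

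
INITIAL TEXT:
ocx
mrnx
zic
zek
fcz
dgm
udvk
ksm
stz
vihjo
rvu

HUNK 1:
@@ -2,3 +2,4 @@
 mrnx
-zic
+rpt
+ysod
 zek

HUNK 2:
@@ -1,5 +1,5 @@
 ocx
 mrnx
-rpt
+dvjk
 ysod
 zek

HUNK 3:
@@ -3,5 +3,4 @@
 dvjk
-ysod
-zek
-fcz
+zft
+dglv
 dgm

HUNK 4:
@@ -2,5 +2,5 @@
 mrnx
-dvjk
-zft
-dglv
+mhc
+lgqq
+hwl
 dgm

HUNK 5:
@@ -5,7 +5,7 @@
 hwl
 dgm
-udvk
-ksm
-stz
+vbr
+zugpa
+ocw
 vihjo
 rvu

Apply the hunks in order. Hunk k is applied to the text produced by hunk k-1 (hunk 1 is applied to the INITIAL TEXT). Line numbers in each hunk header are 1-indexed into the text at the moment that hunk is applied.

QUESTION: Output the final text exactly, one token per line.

Hunk 1: at line 2 remove [zic] add [rpt,ysod] -> 12 lines: ocx mrnx rpt ysod zek fcz dgm udvk ksm stz vihjo rvu
Hunk 2: at line 1 remove [rpt] add [dvjk] -> 12 lines: ocx mrnx dvjk ysod zek fcz dgm udvk ksm stz vihjo rvu
Hunk 3: at line 3 remove [ysod,zek,fcz] add [zft,dglv] -> 11 lines: ocx mrnx dvjk zft dglv dgm udvk ksm stz vihjo rvu
Hunk 4: at line 2 remove [dvjk,zft,dglv] add [mhc,lgqq,hwl] -> 11 lines: ocx mrnx mhc lgqq hwl dgm udvk ksm stz vihjo rvu
Hunk 5: at line 5 remove [udvk,ksm,stz] add [vbr,zugpa,ocw] -> 11 lines: ocx mrnx mhc lgqq hwl dgm vbr zugpa ocw vihjo rvu

Answer: ocx
mrnx
mhc
lgqq
hwl
dgm
vbr
zugpa
ocw
vihjo
rvu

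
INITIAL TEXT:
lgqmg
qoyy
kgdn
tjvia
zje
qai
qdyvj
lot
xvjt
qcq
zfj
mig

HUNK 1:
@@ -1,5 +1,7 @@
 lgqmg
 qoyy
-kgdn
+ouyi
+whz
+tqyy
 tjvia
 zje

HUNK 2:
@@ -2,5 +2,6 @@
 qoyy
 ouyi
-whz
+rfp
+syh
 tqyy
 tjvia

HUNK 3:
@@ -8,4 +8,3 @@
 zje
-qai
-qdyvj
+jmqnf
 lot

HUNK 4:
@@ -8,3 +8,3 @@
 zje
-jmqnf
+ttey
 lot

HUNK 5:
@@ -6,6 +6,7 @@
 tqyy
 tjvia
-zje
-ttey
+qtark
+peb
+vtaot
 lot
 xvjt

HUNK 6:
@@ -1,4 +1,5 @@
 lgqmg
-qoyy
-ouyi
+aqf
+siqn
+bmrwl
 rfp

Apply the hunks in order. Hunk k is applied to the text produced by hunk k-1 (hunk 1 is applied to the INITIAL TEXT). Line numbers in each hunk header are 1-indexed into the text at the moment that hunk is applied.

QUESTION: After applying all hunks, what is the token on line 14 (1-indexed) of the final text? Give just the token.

Answer: qcq

Derivation:
Hunk 1: at line 1 remove [kgdn] add [ouyi,whz,tqyy] -> 14 lines: lgqmg qoyy ouyi whz tqyy tjvia zje qai qdyvj lot xvjt qcq zfj mig
Hunk 2: at line 2 remove [whz] add [rfp,syh] -> 15 lines: lgqmg qoyy ouyi rfp syh tqyy tjvia zje qai qdyvj lot xvjt qcq zfj mig
Hunk 3: at line 8 remove [qai,qdyvj] add [jmqnf] -> 14 lines: lgqmg qoyy ouyi rfp syh tqyy tjvia zje jmqnf lot xvjt qcq zfj mig
Hunk 4: at line 8 remove [jmqnf] add [ttey] -> 14 lines: lgqmg qoyy ouyi rfp syh tqyy tjvia zje ttey lot xvjt qcq zfj mig
Hunk 5: at line 6 remove [zje,ttey] add [qtark,peb,vtaot] -> 15 lines: lgqmg qoyy ouyi rfp syh tqyy tjvia qtark peb vtaot lot xvjt qcq zfj mig
Hunk 6: at line 1 remove [qoyy,ouyi] add [aqf,siqn,bmrwl] -> 16 lines: lgqmg aqf siqn bmrwl rfp syh tqyy tjvia qtark peb vtaot lot xvjt qcq zfj mig
Final line 14: qcq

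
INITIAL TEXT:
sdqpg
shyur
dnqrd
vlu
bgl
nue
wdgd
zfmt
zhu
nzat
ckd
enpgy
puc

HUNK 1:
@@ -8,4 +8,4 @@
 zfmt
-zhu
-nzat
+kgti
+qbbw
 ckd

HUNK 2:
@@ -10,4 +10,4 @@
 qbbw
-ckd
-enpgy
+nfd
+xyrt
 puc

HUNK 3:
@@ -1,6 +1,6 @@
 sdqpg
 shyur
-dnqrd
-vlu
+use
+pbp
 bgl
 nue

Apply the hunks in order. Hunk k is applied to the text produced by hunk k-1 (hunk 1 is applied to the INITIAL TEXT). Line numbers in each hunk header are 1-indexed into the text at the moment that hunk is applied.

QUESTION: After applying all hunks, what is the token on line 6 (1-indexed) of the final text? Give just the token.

Hunk 1: at line 8 remove [zhu,nzat] add [kgti,qbbw] -> 13 lines: sdqpg shyur dnqrd vlu bgl nue wdgd zfmt kgti qbbw ckd enpgy puc
Hunk 2: at line 10 remove [ckd,enpgy] add [nfd,xyrt] -> 13 lines: sdqpg shyur dnqrd vlu bgl nue wdgd zfmt kgti qbbw nfd xyrt puc
Hunk 3: at line 1 remove [dnqrd,vlu] add [use,pbp] -> 13 lines: sdqpg shyur use pbp bgl nue wdgd zfmt kgti qbbw nfd xyrt puc
Final line 6: nue

Answer: nue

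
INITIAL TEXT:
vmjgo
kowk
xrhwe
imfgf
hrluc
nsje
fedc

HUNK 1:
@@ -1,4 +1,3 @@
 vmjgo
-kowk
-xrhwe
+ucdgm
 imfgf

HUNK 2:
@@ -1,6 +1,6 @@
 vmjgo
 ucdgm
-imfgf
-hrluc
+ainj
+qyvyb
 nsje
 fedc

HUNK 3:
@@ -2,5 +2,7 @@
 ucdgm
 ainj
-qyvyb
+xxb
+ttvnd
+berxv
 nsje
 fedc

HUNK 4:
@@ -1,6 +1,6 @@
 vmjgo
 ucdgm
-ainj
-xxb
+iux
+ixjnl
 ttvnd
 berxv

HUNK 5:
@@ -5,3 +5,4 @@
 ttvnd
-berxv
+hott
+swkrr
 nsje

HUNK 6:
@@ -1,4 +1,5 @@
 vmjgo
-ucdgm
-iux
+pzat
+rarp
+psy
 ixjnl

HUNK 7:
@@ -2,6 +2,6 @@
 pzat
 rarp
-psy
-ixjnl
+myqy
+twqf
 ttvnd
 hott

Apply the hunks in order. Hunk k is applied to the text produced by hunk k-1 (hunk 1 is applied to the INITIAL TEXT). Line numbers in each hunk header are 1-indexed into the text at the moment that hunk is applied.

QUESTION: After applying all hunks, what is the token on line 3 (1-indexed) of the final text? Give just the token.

Hunk 1: at line 1 remove [kowk,xrhwe] add [ucdgm] -> 6 lines: vmjgo ucdgm imfgf hrluc nsje fedc
Hunk 2: at line 1 remove [imfgf,hrluc] add [ainj,qyvyb] -> 6 lines: vmjgo ucdgm ainj qyvyb nsje fedc
Hunk 3: at line 2 remove [qyvyb] add [xxb,ttvnd,berxv] -> 8 lines: vmjgo ucdgm ainj xxb ttvnd berxv nsje fedc
Hunk 4: at line 1 remove [ainj,xxb] add [iux,ixjnl] -> 8 lines: vmjgo ucdgm iux ixjnl ttvnd berxv nsje fedc
Hunk 5: at line 5 remove [berxv] add [hott,swkrr] -> 9 lines: vmjgo ucdgm iux ixjnl ttvnd hott swkrr nsje fedc
Hunk 6: at line 1 remove [ucdgm,iux] add [pzat,rarp,psy] -> 10 lines: vmjgo pzat rarp psy ixjnl ttvnd hott swkrr nsje fedc
Hunk 7: at line 2 remove [psy,ixjnl] add [myqy,twqf] -> 10 lines: vmjgo pzat rarp myqy twqf ttvnd hott swkrr nsje fedc
Final line 3: rarp

Answer: rarp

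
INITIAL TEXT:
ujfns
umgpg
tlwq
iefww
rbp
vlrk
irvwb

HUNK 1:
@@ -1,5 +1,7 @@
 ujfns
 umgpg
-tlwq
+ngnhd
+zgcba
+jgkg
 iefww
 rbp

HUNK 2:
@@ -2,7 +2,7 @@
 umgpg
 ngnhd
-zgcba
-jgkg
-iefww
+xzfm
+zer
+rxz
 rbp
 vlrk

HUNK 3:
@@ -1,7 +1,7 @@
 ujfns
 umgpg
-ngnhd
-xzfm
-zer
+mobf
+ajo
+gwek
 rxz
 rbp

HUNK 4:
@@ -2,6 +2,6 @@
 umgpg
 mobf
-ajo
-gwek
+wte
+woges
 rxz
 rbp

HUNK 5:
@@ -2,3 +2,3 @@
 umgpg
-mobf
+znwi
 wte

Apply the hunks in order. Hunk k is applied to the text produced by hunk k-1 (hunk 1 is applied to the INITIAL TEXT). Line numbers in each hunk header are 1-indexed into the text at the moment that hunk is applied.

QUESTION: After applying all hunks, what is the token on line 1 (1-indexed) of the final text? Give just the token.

Hunk 1: at line 1 remove [tlwq] add [ngnhd,zgcba,jgkg] -> 9 lines: ujfns umgpg ngnhd zgcba jgkg iefww rbp vlrk irvwb
Hunk 2: at line 2 remove [zgcba,jgkg,iefww] add [xzfm,zer,rxz] -> 9 lines: ujfns umgpg ngnhd xzfm zer rxz rbp vlrk irvwb
Hunk 3: at line 1 remove [ngnhd,xzfm,zer] add [mobf,ajo,gwek] -> 9 lines: ujfns umgpg mobf ajo gwek rxz rbp vlrk irvwb
Hunk 4: at line 2 remove [ajo,gwek] add [wte,woges] -> 9 lines: ujfns umgpg mobf wte woges rxz rbp vlrk irvwb
Hunk 5: at line 2 remove [mobf] add [znwi] -> 9 lines: ujfns umgpg znwi wte woges rxz rbp vlrk irvwb
Final line 1: ujfns

Answer: ujfns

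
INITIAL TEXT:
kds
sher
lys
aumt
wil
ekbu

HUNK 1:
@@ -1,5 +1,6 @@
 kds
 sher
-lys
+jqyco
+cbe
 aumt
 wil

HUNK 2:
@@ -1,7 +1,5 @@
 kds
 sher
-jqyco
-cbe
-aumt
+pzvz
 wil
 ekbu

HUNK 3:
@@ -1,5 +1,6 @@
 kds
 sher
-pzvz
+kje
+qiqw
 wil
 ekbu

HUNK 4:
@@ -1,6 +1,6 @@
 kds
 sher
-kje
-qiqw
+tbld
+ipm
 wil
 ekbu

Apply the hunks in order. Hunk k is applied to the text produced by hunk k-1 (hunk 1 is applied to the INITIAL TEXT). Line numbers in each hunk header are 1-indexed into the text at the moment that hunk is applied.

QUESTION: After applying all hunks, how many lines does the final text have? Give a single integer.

Hunk 1: at line 1 remove [lys] add [jqyco,cbe] -> 7 lines: kds sher jqyco cbe aumt wil ekbu
Hunk 2: at line 1 remove [jqyco,cbe,aumt] add [pzvz] -> 5 lines: kds sher pzvz wil ekbu
Hunk 3: at line 1 remove [pzvz] add [kje,qiqw] -> 6 lines: kds sher kje qiqw wil ekbu
Hunk 4: at line 1 remove [kje,qiqw] add [tbld,ipm] -> 6 lines: kds sher tbld ipm wil ekbu
Final line count: 6

Answer: 6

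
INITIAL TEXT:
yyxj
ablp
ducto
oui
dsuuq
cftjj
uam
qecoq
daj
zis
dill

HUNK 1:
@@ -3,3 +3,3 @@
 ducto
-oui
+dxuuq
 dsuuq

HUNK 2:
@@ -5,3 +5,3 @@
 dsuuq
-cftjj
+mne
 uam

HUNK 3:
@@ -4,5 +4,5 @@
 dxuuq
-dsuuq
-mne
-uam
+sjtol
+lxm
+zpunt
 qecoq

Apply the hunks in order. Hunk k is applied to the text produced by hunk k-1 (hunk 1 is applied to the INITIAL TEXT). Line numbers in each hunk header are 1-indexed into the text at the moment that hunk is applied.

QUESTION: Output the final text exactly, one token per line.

Hunk 1: at line 3 remove [oui] add [dxuuq] -> 11 lines: yyxj ablp ducto dxuuq dsuuq cftjj uam qecoq daj zis dill
Hunk 2: at line 5 remove [cftjj] add [mne] -> 11 lines: yyxj ablp ducto dxuuq dsuuq mne uam qecoq daj zis dill
Hunk 3: at line 4 remove [dsuuq,mne,uam] add [sjtol,lxm,zpunt] -> 11 lines: yyxj ablp ducto dxuuq sjtol lxm zpunt qecoq daj zis dill

Answer: yyxj
ablp
ducto
dxuuq
sjtol
lxm
zpunt
qecoq
daj
zis
dill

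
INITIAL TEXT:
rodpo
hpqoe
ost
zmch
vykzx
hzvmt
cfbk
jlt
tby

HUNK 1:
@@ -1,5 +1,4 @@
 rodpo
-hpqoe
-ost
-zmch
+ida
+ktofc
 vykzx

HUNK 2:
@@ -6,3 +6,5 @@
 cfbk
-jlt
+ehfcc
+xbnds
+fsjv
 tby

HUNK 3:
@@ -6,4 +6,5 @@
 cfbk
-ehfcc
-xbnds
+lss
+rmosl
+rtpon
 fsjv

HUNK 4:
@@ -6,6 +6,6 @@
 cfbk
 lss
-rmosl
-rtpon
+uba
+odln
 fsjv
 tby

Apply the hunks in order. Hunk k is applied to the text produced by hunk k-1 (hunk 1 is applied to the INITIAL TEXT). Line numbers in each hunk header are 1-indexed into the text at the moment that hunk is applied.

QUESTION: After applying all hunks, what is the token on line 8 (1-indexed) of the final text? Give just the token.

Answer: uba

Derivation:
Hunk 1: at line 1 remove [hpqoe,ost,zmch] add [ida,ktofc] -> 8 lines: rodpo ida ktofc vykzx hzvmt cfbk jlt tby
Hunk 2: at line 6 remove [jlt] add [ehfcc,xbnds,fsjv] -> 10 lines: rodpo ida ktofc vykzx hzvmt cfbk ehfcc xbnds fsjv tby
Hunk 3: at line 6 remove [ehfcc,xbnds] add [lss,rmosl,rtpon] -> 11 lines: rodpo ida ktofc vykzx hzvmt cfbk lss rmosl rtpon fsjv tby
Hunk 4: at line 6 remove [rmosl,rtpon] add [uba,odln] -> 11 lines: rodpo ida ktofc vykzx hzvmt cfbk lss uba odln fsjv tby
Final line 8: uba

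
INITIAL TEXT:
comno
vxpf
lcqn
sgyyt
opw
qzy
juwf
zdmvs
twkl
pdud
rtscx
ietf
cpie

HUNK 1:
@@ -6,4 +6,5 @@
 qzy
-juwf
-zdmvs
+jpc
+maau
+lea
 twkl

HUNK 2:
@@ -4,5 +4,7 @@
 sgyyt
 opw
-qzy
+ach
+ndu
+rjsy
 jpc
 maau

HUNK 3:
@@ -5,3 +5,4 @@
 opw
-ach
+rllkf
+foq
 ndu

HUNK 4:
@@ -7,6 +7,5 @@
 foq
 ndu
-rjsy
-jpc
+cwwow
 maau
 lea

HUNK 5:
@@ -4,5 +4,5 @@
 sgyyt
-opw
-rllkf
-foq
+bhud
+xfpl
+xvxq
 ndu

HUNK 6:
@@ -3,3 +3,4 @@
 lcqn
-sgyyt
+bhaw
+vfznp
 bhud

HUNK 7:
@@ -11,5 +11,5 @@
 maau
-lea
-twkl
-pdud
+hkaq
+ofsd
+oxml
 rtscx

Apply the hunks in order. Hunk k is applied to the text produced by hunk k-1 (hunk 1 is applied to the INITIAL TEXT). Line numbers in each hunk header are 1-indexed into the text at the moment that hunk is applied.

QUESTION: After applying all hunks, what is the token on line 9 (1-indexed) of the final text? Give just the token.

Hunk 1: at line 6 remove [juwf,zdmvs] add [jpc,maau,lea] -> 14 lines: comno vxpf lcqn sgyyt opw qzy jpc maau lea twkl pdud rtscx ietf cpie
Hunk 2: at line 4 remove [qzy] add [ach,ndu,rjsy] -> 16 lines: comno vxpf lcqn sgyyt opw ach ndu rjsy jpc maau lea twkl pdud rtscx ietf cpie
Hunk 3: at line 5 remove [ach] add [rllkf,foq] -> 17 lines: comno vxpf lcqn sgyyt opw rllkf foq ndu rjsy jpc maau lea twkl pdud rtscx ietf cpie
Hunk 4: at line 7 remove [rjsy,jpc] add [cwwow] -> 16 lines: comno vxpf lcqn sgyyt opw rllkf foq ndu cwwow maau lea twkl pdud rtscx ietf cpie
Hunk 5: at line 4 remove [opw,rllkf,foq] add [bhud,xfpl,xvxq] -> 16 lines: comno vxpf lcqn sgyyt bhud xfpl xvxq ndu cwwow maau lea twkl pdud rtscx ietf cpie
Hunk 6: at line 3 remove [sgyyt] add [bhaw,vfznp] -> 17 lines: comno vxpf lcqn bhaw vfznp bhud xfpl xvxq ndu cwwow maau lea twkl pdud rtscx ietf cpie
Hunk 7: at line 11 remove [lea,twkl,pdud] add [hkaq,ofsd,oxml] -> 17 lines: comno vxpf lcqn bhaw vfznp bhud xfpl xvxq ndu cwwow maau hkaq ofsd oxml rtscx ietf cpie
Final line 9: ndu

Answer: ndu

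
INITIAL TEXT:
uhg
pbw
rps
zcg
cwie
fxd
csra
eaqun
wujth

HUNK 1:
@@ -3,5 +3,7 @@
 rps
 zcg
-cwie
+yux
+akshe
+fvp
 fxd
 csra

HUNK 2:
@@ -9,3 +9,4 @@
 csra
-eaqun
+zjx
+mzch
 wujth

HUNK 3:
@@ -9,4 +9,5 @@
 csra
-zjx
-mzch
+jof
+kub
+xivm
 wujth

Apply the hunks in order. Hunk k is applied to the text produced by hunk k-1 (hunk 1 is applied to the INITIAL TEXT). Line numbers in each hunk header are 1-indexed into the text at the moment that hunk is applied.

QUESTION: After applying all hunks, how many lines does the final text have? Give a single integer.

Hunk 1: at line 3 remove [cwie] add [yux,akshe,fvp] -> 11 lines: uhg pbw rps zcg yux akshe fvp fxd csra eaqun wujth
Hunk 2: at line 9 remove [eaqun] add [zjx,mzch] -> 12 lines: uhg pbw rps zcg yux akshe fvp fxd csra zjx mzch wujth
Hunk 3: at line 9 remove [zjx,mzch] add [jof,kub,xivm] -> 13 lines: uhg pbw rps zcg yux akshe fvp fxd csra jof kub xivm wujth
Final line count: 13

Answer: 13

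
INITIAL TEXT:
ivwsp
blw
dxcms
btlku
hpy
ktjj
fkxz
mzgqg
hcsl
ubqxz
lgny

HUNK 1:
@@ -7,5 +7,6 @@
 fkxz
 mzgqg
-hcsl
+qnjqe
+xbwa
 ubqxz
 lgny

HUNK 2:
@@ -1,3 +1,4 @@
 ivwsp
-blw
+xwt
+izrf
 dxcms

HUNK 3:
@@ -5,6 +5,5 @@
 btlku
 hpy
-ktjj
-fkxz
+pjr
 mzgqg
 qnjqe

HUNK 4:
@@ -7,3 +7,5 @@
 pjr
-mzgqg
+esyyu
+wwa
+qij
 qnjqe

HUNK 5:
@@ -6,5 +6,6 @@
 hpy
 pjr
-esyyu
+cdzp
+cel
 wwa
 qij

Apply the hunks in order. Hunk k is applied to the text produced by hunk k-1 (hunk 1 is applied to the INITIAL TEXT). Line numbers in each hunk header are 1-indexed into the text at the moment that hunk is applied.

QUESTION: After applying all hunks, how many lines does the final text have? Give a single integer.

Hunk 1: at line 7 remove [hcsl] add [qnjqe,xbwa] -> 12 lines: ivwsp blw dxcms btlku hpy ktjj fkxz mzgqg qnjqe xbwa ubqxz lgny
Hunk 2: at line 1 remove [blw] add [xwt,izrf] -> 13 lines: ivwsp xwt izrf dxcms btlku hpy ktjj fkxz mzgqg qnjqe xbwa ubqxz lgny
Hunk 3: at line 5 remove [ktjj,fkxz] add [pjr] -> 12 lines: ivwsp xwt izrf dxcms btlku hpy pjr mzgqg qnjqe xbwa ubqxz lgny
Hunk 4: at line 7 remove [mzgqg] add [esyyu,wwa,qij] -> 14 lines: ivwsp xwt izrf dxcms btlku hpy pjr esyyu wwa qij qnjqe xbwa ubqxz lgny
Hunk 5: at line 6 remove [esyyu] add [cdzp,cel] -> 15 lines: ivwsp xwt izrf dxcms btlku hpy pjr cdzp cel wwa qij qnjqe xbwa ubqxz lgny
Final line count: 15

Answer: 15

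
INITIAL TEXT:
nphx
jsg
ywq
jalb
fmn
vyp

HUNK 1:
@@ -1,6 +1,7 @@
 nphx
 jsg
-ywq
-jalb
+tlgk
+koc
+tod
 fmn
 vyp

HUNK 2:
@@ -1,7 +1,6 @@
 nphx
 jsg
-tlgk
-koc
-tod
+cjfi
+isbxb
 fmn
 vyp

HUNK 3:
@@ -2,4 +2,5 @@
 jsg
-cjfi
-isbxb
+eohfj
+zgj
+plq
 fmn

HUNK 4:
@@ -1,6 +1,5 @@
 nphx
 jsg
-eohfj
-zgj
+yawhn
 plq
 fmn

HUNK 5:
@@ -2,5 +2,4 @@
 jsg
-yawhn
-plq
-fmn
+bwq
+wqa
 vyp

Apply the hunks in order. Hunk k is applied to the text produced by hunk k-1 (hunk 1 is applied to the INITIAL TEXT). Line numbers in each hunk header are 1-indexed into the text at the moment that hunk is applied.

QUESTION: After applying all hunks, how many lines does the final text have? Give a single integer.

Hunk 1: at line 1 remove [ywq,jalb] add [tlgk,koc,tod] -> 7 lines: nphx jsg tlgk koc tod fmn vyp
Hunk 2: at line 1 remove [tlgk,koc,tod] add [cjfi,isbxb] -> 6 lines: nphx jsg cjfi isbxb fmn vyp
Hunk 3: at line 2 remove [cjfi,isbxb] add [eohfj,zgj,plq] -> 7 lines: nphx jsg eohfj zgj plq fmn vyp
Hunk 4: at line 1 remove [eohfj,zgj] add [yawhn] -> 6 lines: nphx jsg yawhn plq fmn vyp
Hunk 5: at line 2 remove [yawhn,plq,fmn] add [bwq,wqa] -> 5 lines: nphx jsg bwq wqa vyp
Final line count: 5

Answer: 5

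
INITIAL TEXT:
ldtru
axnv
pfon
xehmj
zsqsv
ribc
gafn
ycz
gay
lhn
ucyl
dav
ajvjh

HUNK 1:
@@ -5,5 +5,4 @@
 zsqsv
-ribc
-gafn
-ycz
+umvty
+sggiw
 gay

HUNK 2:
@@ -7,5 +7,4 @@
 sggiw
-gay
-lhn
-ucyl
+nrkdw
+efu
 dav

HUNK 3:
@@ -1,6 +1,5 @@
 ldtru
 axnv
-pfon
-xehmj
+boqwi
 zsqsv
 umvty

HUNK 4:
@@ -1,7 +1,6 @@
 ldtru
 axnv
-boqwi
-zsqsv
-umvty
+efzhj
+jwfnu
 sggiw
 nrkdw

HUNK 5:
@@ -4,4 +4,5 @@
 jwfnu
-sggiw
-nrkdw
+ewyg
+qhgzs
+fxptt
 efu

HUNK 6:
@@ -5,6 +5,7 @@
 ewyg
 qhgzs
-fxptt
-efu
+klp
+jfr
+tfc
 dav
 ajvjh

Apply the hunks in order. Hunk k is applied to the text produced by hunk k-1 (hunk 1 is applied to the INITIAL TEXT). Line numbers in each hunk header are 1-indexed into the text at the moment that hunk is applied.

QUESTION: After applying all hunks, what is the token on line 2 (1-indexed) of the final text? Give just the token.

Answer: axnv

Derivation:
Hunk 1: at line 5 remove [ribc,gafn,ycz] add [umvty,sggiw] -> 12 lines: ldtru axnv pfon xehmj zsqsv umvty sggiw gay lhn ucyl dav ajvjh
Hunk 2: at line 7 remove [gay,lhn,ucyl] add [nrkdw,efu] -> 11 lines: ldtru axnv pfon xehmj zsqsv umvty sggiw nrkdw efu dav ajvjh
Hunk 3: at line 1 remove [pfon,xehmj] add [boqwi] -> 10 lines: ldtru axnv boqwi zsqsv umvty sggiw nrkdw efu dav ajvjh
Hunk 4: at line 1 remove [boqwi,zsqsv,umvty] add [efzhj,jwfnu] -> 9 lines: ldtru axnv efzhj jwfnu sggiw nrkdw efu dav ajvjh
Hunk 5: at line 4 remove [sggiw,nrkdw] add [ewyg,qhgzs,fxptt] -> 10 lines: ldtru axnv efzhj jwfnu ewyg qhgzs fxptt efu dav ajvjh
Hunk 6: at line 5 remove [fxptt,efu] add [klp,jfr,tfc] -> 11 lines: ldtru axnv efzhj jwfnu ewyg qhgzs klp jfr tfc dav ajvjh
Final line 2: axnv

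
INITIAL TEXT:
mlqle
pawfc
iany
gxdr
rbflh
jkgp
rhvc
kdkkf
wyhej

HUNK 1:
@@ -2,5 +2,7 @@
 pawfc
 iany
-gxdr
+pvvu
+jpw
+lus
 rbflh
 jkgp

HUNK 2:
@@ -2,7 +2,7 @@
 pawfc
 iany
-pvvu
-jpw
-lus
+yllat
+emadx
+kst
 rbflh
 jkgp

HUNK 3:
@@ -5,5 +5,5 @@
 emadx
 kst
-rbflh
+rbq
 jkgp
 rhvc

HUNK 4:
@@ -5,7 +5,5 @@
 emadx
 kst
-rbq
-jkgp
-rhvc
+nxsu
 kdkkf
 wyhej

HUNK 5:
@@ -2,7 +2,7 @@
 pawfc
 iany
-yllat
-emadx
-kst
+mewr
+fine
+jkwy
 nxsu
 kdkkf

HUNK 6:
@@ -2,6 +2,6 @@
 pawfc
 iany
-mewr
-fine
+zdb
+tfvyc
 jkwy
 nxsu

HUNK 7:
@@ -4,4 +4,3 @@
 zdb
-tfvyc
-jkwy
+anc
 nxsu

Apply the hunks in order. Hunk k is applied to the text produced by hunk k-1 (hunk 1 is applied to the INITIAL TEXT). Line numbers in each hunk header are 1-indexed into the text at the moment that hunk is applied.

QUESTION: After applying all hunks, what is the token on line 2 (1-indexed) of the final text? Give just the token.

Answer: pawfc

Derivation:
Hunk 1: at line 2 remove [gxdr] add [pvvu,jpw,lus] -> 11 lines: mlqle pawfc iany pvvu jpw lus rbflh jkgp rhvc kdkkf wyhej
Hunk 2: at line 2 remove [pvvu,jpw,lus] add [yllat,emadx,kst] -> 11 lines: mlqle pawfc iany yllat emadx kst rbflh jkgp rhvc kdkkf wyhej
Hunk 3: at line 5 remove [rbflh] add [rbq] -> 11 lines: mlqle pawfc iany yllat emadx kst rbq jkgp rhvc kdkkf wyhej
Hunk 4: at line 5 remove [rbq,jkgp,rhvc] add [nxsu] -> 9 lines: mlqle pawfc iany yllat emadx kst nxsu kdkkf wyhej
Hunk 5: at line 2 remove [yllat,emadx,kst] add [mewr,fine,jkwy] -> 9 lines: mlqle pawfc iany mewr fine jkwy nxsu kdkkf wyhej
Hunk 6: at line 2 remove [mewr,fine] add [zdb,tfvyc] -> 9 lines: mlqle pawfc iany zdb tfvyc jkwy nxsu kdkkf wyhej
Hunk 7: at line 4 remove [tfvyc,jkwy] add [anc] -> 8 lines: mlqle pawfc iany zdb anc nxsu kdkkf wyhej
Final line 2: pawfc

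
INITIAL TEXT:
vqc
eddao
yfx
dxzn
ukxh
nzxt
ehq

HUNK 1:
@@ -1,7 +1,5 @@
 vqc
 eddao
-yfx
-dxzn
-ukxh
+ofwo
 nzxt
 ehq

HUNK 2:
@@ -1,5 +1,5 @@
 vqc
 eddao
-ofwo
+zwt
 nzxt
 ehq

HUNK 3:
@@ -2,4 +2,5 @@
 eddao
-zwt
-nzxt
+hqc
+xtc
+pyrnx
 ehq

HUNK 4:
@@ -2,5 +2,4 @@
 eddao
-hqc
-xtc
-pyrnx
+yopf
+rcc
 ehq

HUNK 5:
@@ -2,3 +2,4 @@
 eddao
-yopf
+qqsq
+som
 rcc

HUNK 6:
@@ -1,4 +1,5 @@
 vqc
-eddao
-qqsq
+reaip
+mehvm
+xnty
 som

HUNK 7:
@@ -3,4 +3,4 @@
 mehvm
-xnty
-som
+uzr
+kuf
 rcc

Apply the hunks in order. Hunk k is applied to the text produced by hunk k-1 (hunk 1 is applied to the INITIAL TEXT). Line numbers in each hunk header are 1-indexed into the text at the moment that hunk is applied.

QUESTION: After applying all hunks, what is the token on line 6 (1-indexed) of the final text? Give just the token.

Answer: rcc

Derivation:
Hunk 1: at line 1 remove [yfx,dxzn,ukxh] add [ofwo] -> 5 lines: vqc eddao ofwo nzxt ehq
Hunk 2: at line 1 remove [ofwo] add [zwt] -> 5 lines: vqc eddao zwt nzxt ehq
Hunk 3: at line 2 remove [zwt,nzxt] add [hqc,xtc,pyrnx] -> 6 lines: vqc eddao hqc xtc pyrnx ehq
Hunk 4: at line 2 remove [hqc,xtc,pyrnx] add [yopf,rcc] -> 5 lines: vqc eddao yopf rcc ehq
Hunk 5: at line 2 remove [yopf] add [qqsq,som] -> 6 lines: vqc eddao qqsq som rcc ehq
Hunk 6: at line 1 remove [eddao,qqsq] add [reaip,mehvm,xnty] -> 7 lines: vqc reaip mehvm xnty som rcc ehq
Hunk 7: at line 3 remove [xnty,som] add [uzr,kuf] -> 7 lines: vqc reaip mehvm uzr kuf rcc ehq
Final line 6: rcc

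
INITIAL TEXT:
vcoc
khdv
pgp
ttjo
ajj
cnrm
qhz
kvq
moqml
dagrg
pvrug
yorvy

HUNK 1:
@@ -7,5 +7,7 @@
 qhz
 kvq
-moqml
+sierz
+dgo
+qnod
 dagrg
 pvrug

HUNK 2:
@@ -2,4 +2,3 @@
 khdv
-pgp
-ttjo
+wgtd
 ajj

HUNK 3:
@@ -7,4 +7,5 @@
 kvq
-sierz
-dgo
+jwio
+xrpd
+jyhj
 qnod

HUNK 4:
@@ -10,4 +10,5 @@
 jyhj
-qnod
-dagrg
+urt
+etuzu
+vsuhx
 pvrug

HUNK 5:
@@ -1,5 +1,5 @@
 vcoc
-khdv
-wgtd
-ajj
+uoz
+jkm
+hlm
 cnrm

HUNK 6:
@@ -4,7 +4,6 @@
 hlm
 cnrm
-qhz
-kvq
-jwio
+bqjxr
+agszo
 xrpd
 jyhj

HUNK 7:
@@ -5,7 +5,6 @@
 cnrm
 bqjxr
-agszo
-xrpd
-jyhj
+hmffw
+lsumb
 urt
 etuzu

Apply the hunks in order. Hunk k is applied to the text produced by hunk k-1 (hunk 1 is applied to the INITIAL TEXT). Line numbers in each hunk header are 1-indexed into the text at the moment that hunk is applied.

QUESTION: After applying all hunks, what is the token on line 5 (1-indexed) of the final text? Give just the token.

Hunk 1: at line 7 remove [moqml] add [sierz,dgo,qnod] -> 14 lines: vcoc khdv pgp ttjo ajj cnrm qhz kvq sierz dgo qnod dagrg pvrug yorvy
Hunk 2: at line 2 remove [pgp,ttjo] add [wgtd] -> 13 lines: vcoc khdv wgtd ajj cnrm qhz kvq sierz dgo qnod dagrg pvrug yorvy
Hunk 3: at line 7 remove [sierz,dgo] add [jwio,xrpd,jyhj] -> 14 lines: vcoc khdv wgtd ajj cnrm qhz kvq jwio xrpd jyhj qnod dagrg pvrug yorvy
Hunk 4: at line 10 remove [qnod,dagrg] add [urt,etuzu,vsuhx] -> 15 lines: vcoc khdv wgtd ajj cnrm qhz kvq jwio xrpd jyhj urt etuzu vsuhx pvrug yorvy
Hunk 5: at line 1 remove [khdv,wgtd,ajj] add [uoz,jkm,hlm] -> 15 lines: vcoc uoz jkm hlm cnrm qhz kvq jwio xrpd jyhj urt etuzu vsuhx pvrug yorvy
Hunk 6: at line 4 remove [qhz,kvq,jwio] add [bqjxr,agszo] -> 14 lines: vcoc uoz jkm hlm cnrm bqjxr agszo xrpd jyhj urt etuzu vsuhx pvrug yorvy
Hunk 7: at line 5 remove [agszo,xrpd,jyhj] add [hmffw,lsumb] -> 13 lines: vcoc uoz jkm hlm cnrm bqjxr hmffw lsumb urt etuzu vsuhx pvrug yorvy
Final line 5: cnrm

Answer: cnrm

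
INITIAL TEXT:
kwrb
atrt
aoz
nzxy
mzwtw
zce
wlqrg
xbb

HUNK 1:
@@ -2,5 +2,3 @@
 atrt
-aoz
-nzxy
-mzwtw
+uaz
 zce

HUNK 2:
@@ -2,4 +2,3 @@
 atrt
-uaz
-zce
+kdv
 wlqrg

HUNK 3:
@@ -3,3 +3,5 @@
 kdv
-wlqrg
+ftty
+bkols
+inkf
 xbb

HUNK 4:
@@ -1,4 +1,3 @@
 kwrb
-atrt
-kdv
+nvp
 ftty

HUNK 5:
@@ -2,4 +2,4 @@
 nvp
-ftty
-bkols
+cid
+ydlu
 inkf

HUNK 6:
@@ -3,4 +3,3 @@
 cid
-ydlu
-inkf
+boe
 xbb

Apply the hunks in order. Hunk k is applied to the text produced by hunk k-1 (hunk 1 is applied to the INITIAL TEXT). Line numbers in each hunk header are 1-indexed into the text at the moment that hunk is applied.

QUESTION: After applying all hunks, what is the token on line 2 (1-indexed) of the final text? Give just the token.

Answer: nvp

Derivation:
Hunk 1: at line 2 remove [aoz,nzxy,mzwtw] add [uaz] -> 6 lines: kwrb atrt uaz zce wlqrg xbb
Hunk 2: at line 2 remove [uaz,zce] add [kdv] -> 5 lines: kwrb atrt kdv wlqrg xbb
Hunk 3: at line 3 remove [wlqrg] add [ftty,bkols,inkf] -> 7 lines: kwrb atrt kdv ftty bkols inkf xbb
Hunk 4: at line 1 remove [atrt,kdv] add [nvp] -> 6 lines: kwrb nvp ftty bkols inkf xbb
Hunk 5: at line 2 remove [ftty,bkols] add [cid,ydlu] -> 6 lines: kwrb nvp cid ydlu inkf xbb
Hunk 6: at line 3 remove [ydlu,inkf] add [boe] -> 5 lines: kwrb nvp cid boe xbb
Final line 2: nvp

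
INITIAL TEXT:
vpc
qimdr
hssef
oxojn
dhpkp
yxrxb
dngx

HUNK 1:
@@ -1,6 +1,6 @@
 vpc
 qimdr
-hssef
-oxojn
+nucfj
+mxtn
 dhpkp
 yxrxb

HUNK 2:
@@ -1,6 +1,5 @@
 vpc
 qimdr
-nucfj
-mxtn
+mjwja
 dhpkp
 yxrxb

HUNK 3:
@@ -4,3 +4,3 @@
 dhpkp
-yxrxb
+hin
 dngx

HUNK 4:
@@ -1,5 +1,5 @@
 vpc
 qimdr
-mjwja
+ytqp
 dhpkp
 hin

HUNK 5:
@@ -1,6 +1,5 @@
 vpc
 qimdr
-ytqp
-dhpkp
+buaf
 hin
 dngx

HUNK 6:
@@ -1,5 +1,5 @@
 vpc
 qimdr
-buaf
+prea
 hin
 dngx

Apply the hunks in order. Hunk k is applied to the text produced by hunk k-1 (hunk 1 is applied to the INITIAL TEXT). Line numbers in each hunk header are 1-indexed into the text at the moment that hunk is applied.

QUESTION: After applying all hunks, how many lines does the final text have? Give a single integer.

Hunk 1: at line 1 remove [hssef,oxojn] add [nucfj,mxtn] -> 7 lines: vpc qimdr nucfj mxtn dhpkp yxrxb dngx
Hunk 2: at line 1 remove [nucfj,mxtn] add [mjwja] -> 6 lines: vpc qimdr mjwja dhpkp yxrxb dngx
Hunk 3: at line 4 remove [yxrxb] add [hin] -> 6 lines: vpc qimdr mjwja dhpkp hin dngx
Hunk 4: at line 1 remove [mjwja] add [ytqp] -> 6 lines: vpc qimdr ytqp dhpkp hin dngx
Hunk 5: at line 1 remove [ytqp,dhpkp] add [buaf] -> 5 lines: vpc qimdr buaf hin dngx
Hunk 6: at line 1 remove [buaf] add [prea] -> 5 lines: vpc qimdr prea hin dngx
Final line count: 5

Answer: 5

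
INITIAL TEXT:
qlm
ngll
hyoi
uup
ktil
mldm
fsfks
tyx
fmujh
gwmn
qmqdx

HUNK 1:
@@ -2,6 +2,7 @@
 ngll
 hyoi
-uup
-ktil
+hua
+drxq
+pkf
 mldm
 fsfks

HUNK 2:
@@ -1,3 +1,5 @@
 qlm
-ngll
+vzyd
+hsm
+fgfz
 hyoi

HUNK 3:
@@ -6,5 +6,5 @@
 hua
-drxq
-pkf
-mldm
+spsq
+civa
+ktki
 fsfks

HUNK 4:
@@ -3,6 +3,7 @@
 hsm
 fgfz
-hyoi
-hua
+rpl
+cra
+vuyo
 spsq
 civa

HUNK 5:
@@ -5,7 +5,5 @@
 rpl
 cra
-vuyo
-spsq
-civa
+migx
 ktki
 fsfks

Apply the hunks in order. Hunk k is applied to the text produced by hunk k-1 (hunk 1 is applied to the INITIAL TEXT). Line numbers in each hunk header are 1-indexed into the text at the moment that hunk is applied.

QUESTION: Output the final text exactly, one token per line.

Answer: qlm
vzyd
hsm
fgfz
rpl
cra
migx
ktki
fsfks
tyx
fmujh
gwmn
qmqdx

Derivation:
Hunk 1: at line 2 remove [uup,ktil] add [hua,drxq,pkf] -> 12 lines: qlm ngll hyoi hua drxq pkf mldm fsfks tyx fmujh gwmn qmqdx
Hunk 2: at line 1 remove [ngll] add [vzyd,hsm,fgfz] -> 14 lines: qlm vzyd hsm fgfz hyoi hua drxq pkf mldm fsfks tyx fmujh gwmn qmqdx
Hunk 3: at line 6 remove [drxq,pkf,mldm] add [spsq,civa,ktki] -> 14 lines: qlm vzyd hsm fgfz hyoi hua spsq civa ktki fsfks tyx fmujh gwmn qmqdx
Hunk 4: at line 3 remove [hyoi,hua] add [rpl,cra,vuyo] -> 15 lines: qlm vzyd hsm fgfz rpl cra vuyo spsq civa ktki fsfks tyx fmujh gwmn qmqdx
Hunk 5: at line 5 remove [vuyo,spsq,civa] add [migx] -> 13 lines: qlm vzyd hsm fgfz rpl cra migx ktki fsfks tyx fmujh gwmn qmqdx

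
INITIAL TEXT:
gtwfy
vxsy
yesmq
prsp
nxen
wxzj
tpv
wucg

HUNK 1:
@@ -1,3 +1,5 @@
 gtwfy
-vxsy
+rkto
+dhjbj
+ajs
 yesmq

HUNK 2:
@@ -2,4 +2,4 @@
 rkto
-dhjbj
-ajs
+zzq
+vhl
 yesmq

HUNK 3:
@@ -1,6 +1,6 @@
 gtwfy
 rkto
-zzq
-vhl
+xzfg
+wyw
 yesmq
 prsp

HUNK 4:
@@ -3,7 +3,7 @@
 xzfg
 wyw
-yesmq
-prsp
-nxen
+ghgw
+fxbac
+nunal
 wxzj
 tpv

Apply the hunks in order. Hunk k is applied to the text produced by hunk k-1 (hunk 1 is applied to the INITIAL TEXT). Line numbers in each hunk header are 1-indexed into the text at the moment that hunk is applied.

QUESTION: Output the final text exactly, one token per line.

Hunk 1: at line 1 remove [vxsy] add [rkto,dhjbj,ajs] -> 10 lines: gtwfy rkto dhjbj ajs yesmq prsp nxen wxzj tpv wucg
Hunk 2: at line 2 remove [dhjbj,ajs] add [zzq,vhl] -> 10 lines: gtwfy rkto zzq vhl yesmq prsp nxen wxzj tpv wucg
Hunk 3: at line 1 remove [zzq,vhl] add [xzfg,wyw] -> 10 lines: gtwfy rkto xzfg wyw yesmq prsp nxen wxzj tpv wucg
Hunk 4: at line 3 remove [yesmq,prsp,nxen] add [ghgw,fxbac,nunal] -> 10 lines: gtwfy rkto xzfg wyw ghgw fxbac nunal wxzj tpv wucg

Answer: gtwfy
rkto
xzfg
wyw
ghgw
fxbac
nunal
wxzj
tpv
wucg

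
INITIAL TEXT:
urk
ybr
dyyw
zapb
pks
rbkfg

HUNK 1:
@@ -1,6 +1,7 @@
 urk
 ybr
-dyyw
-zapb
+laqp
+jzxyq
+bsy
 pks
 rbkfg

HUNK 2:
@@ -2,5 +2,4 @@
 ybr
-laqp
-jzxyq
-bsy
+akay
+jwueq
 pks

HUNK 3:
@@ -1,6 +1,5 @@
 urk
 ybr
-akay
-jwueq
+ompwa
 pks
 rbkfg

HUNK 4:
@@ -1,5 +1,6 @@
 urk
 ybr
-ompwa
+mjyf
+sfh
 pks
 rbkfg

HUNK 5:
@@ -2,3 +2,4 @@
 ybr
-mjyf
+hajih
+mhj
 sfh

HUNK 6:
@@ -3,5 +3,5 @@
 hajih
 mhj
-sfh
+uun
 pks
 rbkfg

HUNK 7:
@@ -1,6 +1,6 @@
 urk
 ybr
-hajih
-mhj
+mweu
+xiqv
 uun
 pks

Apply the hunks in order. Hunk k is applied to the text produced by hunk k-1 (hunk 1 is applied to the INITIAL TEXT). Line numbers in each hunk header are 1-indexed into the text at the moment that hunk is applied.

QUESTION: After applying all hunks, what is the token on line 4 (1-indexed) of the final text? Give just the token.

Hunk 1: at line 1 remove [dyyw,zapb] add [laqp,jzxyq,bsy] -> 7 lines: urk ybr laqp jzxyq bsy pks rbkfg
Hunk 2: at line 2 remove [laqp,jzxyq,bsy] add [akay,jwueq] -> 6 lines: urk ybr akay jwueq pks rbkfg
Hunk 3: at line 1 remove [akay,jwueq] add [ompwa] -> 5 lines: urk ybr ompwa pks rbkfg
Hunk 4: at line 1 remove [ompwa] add [mjyf,sfh] -> 6 lines: urk ybr mjyf sfh pks rbkfg
Hunk 5: at line 2 remove [mjyf] add [hajih,mhj] -> 7 lines: urk ybr hajih mhj sfh pks rbkfg
Hunk 6: at line 3 remove [sfh] add [uun] -> 7 lines: urk ybr hajih mhj uun pks rbkfg
Hunk 7: at line 1 remove [hajih,mhj] add [mweu,xiqv] -> 7 lines: urk ybr mweu xiqv uun pks rbkfg
Final line 4: xiqv

Answer: xiqv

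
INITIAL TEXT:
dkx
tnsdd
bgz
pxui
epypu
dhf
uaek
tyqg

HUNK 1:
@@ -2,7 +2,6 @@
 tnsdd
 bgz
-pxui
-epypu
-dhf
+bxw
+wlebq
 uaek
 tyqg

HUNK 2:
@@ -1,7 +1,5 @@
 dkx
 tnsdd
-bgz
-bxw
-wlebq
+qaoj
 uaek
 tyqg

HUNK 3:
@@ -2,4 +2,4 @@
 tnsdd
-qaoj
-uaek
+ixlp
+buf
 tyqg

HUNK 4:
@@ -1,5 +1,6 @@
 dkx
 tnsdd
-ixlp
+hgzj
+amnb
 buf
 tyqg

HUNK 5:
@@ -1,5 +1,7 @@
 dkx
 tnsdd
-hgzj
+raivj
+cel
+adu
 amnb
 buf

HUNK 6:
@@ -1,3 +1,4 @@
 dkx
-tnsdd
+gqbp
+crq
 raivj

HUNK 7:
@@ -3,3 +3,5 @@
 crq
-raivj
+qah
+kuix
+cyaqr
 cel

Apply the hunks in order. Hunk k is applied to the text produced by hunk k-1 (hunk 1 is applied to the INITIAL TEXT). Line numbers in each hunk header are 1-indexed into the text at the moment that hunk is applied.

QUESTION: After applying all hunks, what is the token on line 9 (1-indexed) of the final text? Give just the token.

Answer: amnb

Derivation:
Hunk 1: at line 2 remove [pxui,epypu,dhf] add [bxw,wlebq] -> 7 lines: dkx tnsdd bgz bxw wlebq uaek tyqg
Hunk 2: at line 1 remove [bgz,bxw,wlebq] add [qaoj] -> 5 lines: dkx tnsdd qaoj uaek tyqg
Hunk 3: at line 2 remove [qaoj,uaek] add [ixlp,buf] -> 5 lines: dkx tnsdd ixlp buf tyqg
Hunk 4: at line 1 remove [ixlp] add [hgzj,amnb] -> 6 lines: dkx tnsdd hgzj amnb buf tyqg
Hunk 5: at line 1 remove [hgzj] add [raivj,cel,adu] -> 8 lines: dkx tnsdd raivj cel adu amnb buf tyqg
Hunk 6: at line 1 remove [tnsdd] add [gqbp,crq] -> 9 lines: dkx gqbp crq raivj cel adu amnb buf tyqg
Hunk 7: at line 3 remove [raivj] add [qah,kuix,cyaqr] -> 11 lines: dkx gqbp crq qah kuix cyaqr cel adu amnb buf tyqg
Final line 9: amnb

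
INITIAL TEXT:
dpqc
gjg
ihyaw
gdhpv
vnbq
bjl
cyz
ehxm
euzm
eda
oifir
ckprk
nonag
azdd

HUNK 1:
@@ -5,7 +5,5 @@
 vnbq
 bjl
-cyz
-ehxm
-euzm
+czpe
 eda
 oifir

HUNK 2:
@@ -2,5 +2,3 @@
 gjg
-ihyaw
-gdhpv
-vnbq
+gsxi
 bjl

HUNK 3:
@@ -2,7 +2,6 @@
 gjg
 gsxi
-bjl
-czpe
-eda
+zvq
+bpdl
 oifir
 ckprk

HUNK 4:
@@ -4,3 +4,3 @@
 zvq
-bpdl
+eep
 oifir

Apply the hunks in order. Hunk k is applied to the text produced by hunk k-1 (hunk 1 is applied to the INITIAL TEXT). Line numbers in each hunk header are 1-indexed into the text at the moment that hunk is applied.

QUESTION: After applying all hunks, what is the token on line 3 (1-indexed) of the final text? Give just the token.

Answer: gsxi

Derivation:
Hunk 1: at line 5 remove [cyz,ehxm,euzm] add [czpe] -> 12 lines: dpqc gjg ihyaw gdhpv vnbq bjl czpe eda oifir ckprk nonag azdd
Hunk 2: at line 2 remove [ihyaw,gdhpv,vnbq] add [gsxi] -> 10 lines: dpqc gjg gsxi bjl czpe eda oifir ckprk nonag azdd
Hunk 3: at line 2 remove [bjl,czpe,eda] add [zvq,bpdl] -> 9 lines: dpqc gjg gsxi zvq bpdl oifir ckprk nonag azdd
Hunk 4: at line 4 remove [bpdl] add [eep] -> 9 lines: dpqc gjg gsxi zvq eep oifir ckprk nonag azdd
Final line 3: gsxi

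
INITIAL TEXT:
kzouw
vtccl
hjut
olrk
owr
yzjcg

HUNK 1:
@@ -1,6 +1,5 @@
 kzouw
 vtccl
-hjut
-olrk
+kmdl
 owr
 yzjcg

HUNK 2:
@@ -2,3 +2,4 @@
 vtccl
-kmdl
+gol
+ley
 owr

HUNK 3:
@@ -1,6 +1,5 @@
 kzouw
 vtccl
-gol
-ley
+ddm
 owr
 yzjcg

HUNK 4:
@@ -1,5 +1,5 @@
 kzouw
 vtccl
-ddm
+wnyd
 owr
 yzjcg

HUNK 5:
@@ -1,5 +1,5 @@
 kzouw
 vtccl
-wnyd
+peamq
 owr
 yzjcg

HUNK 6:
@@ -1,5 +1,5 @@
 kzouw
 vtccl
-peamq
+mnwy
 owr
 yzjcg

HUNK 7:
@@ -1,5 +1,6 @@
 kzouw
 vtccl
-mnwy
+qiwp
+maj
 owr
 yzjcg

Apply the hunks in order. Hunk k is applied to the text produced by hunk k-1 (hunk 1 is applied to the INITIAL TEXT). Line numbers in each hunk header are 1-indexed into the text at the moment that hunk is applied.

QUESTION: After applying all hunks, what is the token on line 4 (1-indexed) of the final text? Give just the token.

Hunk 1: at line 1 remove [hjut,olrk] add [kmdl] -> 5 lines: kzouw vtccl kmdl owr yzjcg
Hunk 2: at line 2 remove [kmdl] add [gol,ley] -> 6 lines: kzouw vtccl gol ley owr yzjcg
Hunk 3: at line 1 remove [gol,ley] add [ddm] -> 5 lines: kzouw vtccl ddm owr yzjcg
Hunk 4: at line 1 remove [ddm] add [wnyd] -> 5 lines: kzouw vtccl wnyd owr yzjcg
Hunk 5: at line 1 remove [wnyd] add [peamq] -> 5 lines: kzouw vtccl peamq owr yzjcg
Hunk 6: at line 1 remove [peamq] add [mnwy] -> 5 lines: kzouw vtccl mnwy owr yzjcg
Hunk 7: at line 1 remove [mnwy] add [qiwp,maj] -> 6 lines: kzouw vtccl qiwp maj owr yzjcg
Final line 4: maj

Answer: maj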